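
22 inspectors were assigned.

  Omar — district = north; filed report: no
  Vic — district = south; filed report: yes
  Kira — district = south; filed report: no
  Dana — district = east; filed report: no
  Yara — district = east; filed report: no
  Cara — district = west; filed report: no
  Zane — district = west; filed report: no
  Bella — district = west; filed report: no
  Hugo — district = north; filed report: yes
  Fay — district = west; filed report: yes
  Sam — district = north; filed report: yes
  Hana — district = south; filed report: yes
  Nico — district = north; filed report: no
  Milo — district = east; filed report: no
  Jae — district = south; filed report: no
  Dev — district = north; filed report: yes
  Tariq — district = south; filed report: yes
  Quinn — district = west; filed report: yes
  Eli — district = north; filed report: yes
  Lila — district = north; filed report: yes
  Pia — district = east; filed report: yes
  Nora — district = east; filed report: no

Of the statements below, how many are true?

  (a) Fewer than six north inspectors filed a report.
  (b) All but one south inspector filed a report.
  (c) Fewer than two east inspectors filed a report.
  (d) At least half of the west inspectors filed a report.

2

(a) north: |A| = 7, |A ∩ B| = 5; needs |A ∩ B| < 6 — true.
(b) south: |A| = 5, |A ∩ B| = 3; needs |A ∖ B| = 1 — false.
(c) east: |A| = 5, |A ∩ B| = 1; needs |A ∩ B| < 2 — true.
(d) west: |A| = 5, |A ∩ B| = 2; needs |A ∩ B| ≥ |A ∖ B| — false.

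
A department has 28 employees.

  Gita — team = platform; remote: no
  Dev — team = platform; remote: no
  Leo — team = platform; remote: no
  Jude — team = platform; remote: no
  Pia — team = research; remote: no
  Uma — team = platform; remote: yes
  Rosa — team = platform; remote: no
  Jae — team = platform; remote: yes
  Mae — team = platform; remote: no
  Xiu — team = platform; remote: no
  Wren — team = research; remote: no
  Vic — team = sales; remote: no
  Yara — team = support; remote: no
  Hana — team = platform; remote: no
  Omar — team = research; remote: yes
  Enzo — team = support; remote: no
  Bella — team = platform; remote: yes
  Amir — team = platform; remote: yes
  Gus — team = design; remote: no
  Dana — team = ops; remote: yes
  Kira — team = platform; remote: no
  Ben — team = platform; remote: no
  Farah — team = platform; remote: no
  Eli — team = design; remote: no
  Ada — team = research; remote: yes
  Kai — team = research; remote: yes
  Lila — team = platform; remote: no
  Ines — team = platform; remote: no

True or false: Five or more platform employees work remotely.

False

'Five or more platform employees work remotely' holds iff |A ∩ B| ≥ 5.
|A| = 17, |A ∩ B| = 4, |A ∖ B| = 13.
|A ∩ B| = 4, so the statement is false.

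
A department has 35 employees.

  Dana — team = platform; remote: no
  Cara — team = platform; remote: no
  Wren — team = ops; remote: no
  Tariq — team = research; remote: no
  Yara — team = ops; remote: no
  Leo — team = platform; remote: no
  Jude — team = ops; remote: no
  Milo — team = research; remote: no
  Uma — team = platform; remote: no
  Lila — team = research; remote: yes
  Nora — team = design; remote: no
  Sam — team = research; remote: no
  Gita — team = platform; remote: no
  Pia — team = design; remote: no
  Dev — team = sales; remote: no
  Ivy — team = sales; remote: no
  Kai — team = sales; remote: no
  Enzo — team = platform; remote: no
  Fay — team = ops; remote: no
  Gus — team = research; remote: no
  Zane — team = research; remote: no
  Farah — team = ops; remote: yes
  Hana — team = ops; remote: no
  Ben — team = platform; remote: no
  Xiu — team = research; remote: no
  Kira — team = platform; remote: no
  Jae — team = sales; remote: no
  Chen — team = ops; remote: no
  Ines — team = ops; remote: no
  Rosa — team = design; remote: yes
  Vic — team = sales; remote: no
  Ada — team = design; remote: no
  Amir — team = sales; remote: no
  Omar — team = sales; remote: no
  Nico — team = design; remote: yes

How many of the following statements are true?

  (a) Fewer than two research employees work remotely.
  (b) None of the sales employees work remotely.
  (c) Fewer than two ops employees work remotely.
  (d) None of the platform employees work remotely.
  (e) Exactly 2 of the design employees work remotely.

5

(a) research: |A| = 7, |A ∩ B| = 1; needs |A ∩ B| < 2 — true.
(b) sales: |A| = 7, |A ∩ B| = 0; needs A ∩ B = ∅ (|A ∩ B| = 0) — true.
(c) ops: |A| = 8, |A ∩ B| = 1; needs |A ∩ B| < 2 — true.
(d) platform: |A| = 8, |A ∩ B| = 0; needs A ∩ B = ∅ (|A ∩ B| = 0) — true.
(e) design: |A| = 5, |A ∩ B| = 2; needs |A ∩ B| = 2 — true.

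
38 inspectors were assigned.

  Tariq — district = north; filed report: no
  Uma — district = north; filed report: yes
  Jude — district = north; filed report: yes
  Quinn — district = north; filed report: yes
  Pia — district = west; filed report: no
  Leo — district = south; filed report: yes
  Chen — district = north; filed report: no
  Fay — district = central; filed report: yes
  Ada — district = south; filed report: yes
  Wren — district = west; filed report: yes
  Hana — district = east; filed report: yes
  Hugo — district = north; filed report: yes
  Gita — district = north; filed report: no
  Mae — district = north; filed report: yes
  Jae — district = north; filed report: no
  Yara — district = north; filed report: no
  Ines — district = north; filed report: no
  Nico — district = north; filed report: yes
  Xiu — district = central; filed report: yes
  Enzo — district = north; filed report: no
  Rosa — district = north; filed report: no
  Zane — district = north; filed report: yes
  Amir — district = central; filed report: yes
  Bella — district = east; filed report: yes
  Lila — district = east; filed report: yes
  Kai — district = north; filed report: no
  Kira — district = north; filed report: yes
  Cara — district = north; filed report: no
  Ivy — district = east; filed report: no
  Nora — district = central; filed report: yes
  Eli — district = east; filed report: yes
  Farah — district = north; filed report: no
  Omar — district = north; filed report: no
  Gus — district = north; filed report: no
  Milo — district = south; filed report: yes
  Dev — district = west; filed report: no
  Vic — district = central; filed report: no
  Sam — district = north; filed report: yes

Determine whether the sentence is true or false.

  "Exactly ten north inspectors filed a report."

False

The determiner here denotes the relation: |A ∩ B| = 10.
|A| = 22, |A ∩ B| = 9, |A ∖ B| = 13.
|A ∩ B| = 9, so the statement is false.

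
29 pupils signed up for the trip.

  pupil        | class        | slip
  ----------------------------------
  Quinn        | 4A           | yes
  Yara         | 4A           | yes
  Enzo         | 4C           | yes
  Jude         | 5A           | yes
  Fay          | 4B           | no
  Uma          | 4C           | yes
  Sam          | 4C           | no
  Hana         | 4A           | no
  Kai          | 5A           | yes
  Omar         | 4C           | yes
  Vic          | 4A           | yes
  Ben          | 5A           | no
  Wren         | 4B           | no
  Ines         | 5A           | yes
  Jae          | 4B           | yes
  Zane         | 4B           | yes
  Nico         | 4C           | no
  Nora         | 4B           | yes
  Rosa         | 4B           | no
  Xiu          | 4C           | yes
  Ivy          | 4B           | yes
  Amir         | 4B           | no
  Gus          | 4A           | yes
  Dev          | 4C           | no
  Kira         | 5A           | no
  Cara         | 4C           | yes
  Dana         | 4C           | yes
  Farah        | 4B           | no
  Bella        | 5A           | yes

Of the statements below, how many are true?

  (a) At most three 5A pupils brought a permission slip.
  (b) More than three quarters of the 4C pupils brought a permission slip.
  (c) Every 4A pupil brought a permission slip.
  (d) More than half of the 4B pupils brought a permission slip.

0

(a) 5A: |A| = 6, |A ∩ B| = 4; needs |A ∩ B| ≤ 3 — false.
(b) 4C: |A| = 9, |A ∩ B| = 6; needs |A ∩ B| / |A| > 3/4 — false.
(c) 4A: |A| = 5, |A ∩ B| = 4; needs A ⊆ B, i.e. every element of A is in B (|A ∖ B| = 0) — false.
(d) 4B: |A| = 9, |A ∩ B| = 4; needs |A ∩ B| > |A ∖ B| — false.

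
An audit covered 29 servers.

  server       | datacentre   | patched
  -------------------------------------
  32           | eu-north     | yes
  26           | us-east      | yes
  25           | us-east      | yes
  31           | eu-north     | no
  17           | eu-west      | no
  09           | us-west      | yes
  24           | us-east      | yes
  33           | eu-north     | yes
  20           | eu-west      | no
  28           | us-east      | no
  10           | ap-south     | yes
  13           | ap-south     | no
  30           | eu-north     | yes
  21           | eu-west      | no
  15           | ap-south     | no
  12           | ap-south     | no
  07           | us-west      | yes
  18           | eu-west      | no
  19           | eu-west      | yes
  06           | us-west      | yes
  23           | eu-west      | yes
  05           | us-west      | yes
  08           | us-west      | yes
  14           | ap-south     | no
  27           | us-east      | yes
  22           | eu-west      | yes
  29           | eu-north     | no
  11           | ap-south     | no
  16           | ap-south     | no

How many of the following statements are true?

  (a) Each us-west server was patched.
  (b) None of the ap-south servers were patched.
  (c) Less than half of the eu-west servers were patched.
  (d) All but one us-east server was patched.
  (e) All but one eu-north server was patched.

3

(a) us-west: |A| = 5, |A ∩ B| = 5; needs A ⊆ B, i.e. every element of A is in B (|A ∖ B| = 0) — true.
(b) ap-south: |A| = 7, |A ∩ B| = 1; needs A ∩ B = ∅ (|A ∩ B| = 0) — false.
(c) eu-west: |A| = 7, |A ∩ B| = 3; needs |A ∩ B| < |A ∖ B| — true.
(d) us-east: |A| = 5, |A ∩ B| = 4; needs |A ∖ B| = 1 — true.
(e) eu-north: |A| = 5, |A ∩ B| = 3; needs |A ∖ B| = 1 — false.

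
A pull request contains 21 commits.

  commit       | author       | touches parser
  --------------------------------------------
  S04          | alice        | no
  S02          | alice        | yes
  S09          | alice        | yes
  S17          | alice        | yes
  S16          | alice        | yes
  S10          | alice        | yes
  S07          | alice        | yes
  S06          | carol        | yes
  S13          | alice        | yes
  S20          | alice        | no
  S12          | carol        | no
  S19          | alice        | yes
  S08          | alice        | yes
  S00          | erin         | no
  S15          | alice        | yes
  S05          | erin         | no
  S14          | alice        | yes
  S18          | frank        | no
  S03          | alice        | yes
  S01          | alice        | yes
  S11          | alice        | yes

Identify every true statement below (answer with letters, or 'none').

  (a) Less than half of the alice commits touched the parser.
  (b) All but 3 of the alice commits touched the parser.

none

|A| = 16, |A ∩ B| = 14, |A ∖ B| = 2.
(a) |A ∩ B| < |A ∖ B|: fails.
(b) |A ∖ B| = 3: fails.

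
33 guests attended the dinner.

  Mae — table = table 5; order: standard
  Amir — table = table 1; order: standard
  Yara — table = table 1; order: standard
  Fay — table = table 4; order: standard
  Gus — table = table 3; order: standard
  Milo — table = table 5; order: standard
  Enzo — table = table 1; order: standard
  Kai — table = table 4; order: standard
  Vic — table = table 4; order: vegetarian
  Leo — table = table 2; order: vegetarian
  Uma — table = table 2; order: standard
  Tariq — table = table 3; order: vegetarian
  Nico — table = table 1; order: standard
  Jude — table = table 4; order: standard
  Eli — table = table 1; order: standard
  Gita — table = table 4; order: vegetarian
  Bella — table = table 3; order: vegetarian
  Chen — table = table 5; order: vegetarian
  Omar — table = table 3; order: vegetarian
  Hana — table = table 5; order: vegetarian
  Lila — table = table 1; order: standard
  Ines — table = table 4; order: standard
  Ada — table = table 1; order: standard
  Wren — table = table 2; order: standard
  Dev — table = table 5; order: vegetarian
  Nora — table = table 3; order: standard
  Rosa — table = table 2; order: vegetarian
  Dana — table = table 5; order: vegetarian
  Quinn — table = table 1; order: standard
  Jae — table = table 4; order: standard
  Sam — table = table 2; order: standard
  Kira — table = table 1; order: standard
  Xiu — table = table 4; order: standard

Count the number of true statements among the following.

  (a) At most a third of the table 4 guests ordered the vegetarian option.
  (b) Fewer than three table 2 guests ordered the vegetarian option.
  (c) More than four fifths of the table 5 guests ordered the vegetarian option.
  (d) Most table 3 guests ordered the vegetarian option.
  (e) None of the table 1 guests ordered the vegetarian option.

(a) table 4: |A| = 8, |A ∩ B| = 2; needs |A ∩ B| / |A| ≤ 1/3 — true.
(b) table 2: |A| = 5, |A ∩ B| = 2; needs |A ∩ B| < 3 — true.
(c) table 5: |A| = 6, |A ∩ B| = 4; needs |A ∩ B| / |A| > 4/5 — false.
(d) table 3: |A| = 5, |A ∩ B| = 3; needs |A ∩ B| > |A ∖ B| — true.
(e) table 1: |A| = 9, |A ∩ B| = 0; needs A ∩ B = ∅ (|A ∩ B| = 0) — true.

4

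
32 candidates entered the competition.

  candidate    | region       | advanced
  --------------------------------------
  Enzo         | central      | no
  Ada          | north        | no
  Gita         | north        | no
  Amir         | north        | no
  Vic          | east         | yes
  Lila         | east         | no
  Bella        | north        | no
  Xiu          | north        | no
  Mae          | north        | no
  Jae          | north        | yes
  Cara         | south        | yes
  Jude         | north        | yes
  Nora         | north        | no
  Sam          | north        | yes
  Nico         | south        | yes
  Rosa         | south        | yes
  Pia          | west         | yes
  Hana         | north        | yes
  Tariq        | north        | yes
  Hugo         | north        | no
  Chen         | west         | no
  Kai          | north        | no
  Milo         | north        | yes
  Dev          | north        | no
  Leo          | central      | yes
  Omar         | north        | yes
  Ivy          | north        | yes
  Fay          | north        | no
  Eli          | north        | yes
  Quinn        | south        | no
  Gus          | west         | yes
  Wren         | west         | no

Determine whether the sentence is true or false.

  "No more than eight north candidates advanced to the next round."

False

Truth condition: |A ∩ B| ≤ 8.
|A| = 20, |A ∩ B| = 9, |A ∖ B| = 11.
|A ∩ B| = 9, so the statement is false.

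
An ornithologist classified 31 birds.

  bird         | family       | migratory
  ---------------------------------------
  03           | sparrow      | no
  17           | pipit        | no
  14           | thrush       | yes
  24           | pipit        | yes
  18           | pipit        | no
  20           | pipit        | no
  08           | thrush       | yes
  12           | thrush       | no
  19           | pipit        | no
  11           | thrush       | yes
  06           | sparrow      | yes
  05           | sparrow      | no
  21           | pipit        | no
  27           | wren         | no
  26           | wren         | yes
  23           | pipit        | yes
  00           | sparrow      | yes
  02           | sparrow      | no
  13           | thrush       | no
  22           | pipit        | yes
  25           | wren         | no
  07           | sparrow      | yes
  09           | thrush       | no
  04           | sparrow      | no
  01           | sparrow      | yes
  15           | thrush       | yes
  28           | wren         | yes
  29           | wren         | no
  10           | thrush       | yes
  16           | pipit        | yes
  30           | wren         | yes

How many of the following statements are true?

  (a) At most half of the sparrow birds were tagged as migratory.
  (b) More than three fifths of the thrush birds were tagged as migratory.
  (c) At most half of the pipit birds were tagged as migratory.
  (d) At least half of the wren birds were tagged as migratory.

(a) sparrow: |A| = 8, |A ∩ B| = 4; needs |A ∩ B| ≤ |A ∖ B| — true.
(b) thrush: |A| = 8, |A ∩ B| = 5; needs |A ∩ B| / |A| > 3/5 — true.
(c) pipit: |A| = 9, |A ∩ B| = 4; needs |A ∩ B| ≤ |A ∖ B| — true.
(d) wren: |A| = 6, |A ∩ B| = 3; needs |A ∩ B| ≥ |A ∖ B| — true.

4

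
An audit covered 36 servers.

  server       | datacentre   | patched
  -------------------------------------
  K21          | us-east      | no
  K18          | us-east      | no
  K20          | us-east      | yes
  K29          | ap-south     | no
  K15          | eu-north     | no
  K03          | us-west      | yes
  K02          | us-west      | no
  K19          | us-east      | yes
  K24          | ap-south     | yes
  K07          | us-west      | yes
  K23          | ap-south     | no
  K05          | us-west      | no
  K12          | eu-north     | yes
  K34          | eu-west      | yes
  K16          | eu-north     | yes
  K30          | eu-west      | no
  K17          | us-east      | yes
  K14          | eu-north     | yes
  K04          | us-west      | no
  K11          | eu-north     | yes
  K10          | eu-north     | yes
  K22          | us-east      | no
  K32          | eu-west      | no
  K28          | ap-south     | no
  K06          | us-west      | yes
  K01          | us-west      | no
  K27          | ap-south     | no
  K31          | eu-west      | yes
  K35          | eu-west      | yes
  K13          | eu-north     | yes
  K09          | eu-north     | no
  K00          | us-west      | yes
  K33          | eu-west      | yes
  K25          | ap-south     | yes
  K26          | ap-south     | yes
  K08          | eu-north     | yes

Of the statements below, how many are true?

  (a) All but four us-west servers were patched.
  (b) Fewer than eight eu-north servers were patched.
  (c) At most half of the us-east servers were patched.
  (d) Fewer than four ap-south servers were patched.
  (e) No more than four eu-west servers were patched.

(a) us-west: |A| = 8, |A ∩ B| = 4; needs |A ∖ B| = 4 — true.
(b) eu-north: |A| = 9, |A ∩ B| = 7; needs |A ∩ B| < 8 — true.
(c) us-east: |A| = 6, |A ∩ B| = 3; needs |A ∩ B| ≤ |A ∖ B| — true.
(d) ap-south: |A| = 7, |A ∩ B| = 3; needs |A ∩ B| < 4 — true.
(e) eu-west: |A| = 6, |A ∩ B| = 4; needs |A ∩ B| ≤ 4 — true.

5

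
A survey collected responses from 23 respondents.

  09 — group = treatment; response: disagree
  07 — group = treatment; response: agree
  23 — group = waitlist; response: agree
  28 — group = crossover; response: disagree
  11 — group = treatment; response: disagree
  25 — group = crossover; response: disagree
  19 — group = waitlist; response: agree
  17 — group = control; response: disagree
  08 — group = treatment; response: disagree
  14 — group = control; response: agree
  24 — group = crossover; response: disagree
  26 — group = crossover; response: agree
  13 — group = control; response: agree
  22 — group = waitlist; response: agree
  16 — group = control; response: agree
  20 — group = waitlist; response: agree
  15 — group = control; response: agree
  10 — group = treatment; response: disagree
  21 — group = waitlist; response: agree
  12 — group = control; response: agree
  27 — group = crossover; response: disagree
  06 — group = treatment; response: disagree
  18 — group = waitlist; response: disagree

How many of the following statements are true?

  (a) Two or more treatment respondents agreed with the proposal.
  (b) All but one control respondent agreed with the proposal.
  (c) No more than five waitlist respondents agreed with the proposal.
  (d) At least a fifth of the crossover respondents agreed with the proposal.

3

(a) treatment: |A| = 6, |A ∩ B| = 1; needs |A ∩ B| ≥ 2 — false.
(b) control: |A| = 6, |A ∩ B| = 5; needs |A ∖ B| = 1 — true.
(c) waitlist: |A| = 6, |A ∩ B| = 5; needs |A ∩ B| ≤ 5 — true.
(d) crossover: |A| = 5, |A ∩ B| = 1; needs |A ∩ B| / |A| ≥ 1/5 — true.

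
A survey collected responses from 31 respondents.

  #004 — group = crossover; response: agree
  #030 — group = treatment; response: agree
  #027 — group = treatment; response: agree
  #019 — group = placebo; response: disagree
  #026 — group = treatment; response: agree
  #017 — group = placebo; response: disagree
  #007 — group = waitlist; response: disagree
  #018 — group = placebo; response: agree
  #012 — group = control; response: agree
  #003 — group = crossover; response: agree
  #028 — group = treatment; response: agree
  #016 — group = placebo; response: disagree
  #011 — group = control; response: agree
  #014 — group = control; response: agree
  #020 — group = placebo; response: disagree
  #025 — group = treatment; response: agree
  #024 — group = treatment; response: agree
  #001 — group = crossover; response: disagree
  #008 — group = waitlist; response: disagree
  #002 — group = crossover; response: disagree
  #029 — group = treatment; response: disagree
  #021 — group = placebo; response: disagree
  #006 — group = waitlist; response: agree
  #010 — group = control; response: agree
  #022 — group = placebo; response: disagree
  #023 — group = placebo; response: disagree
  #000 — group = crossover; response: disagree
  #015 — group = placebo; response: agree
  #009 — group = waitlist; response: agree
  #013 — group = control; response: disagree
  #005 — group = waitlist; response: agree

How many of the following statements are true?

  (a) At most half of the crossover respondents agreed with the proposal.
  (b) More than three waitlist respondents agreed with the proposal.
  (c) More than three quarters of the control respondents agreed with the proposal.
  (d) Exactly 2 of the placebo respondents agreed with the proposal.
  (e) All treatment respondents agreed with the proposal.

3

(a) crossover: |A| = 5, |A ∩ B| = 2; needs |A ∩ B| ≤ |A ∖ B| — true.
(b) waitlist: |A| = 5, |A ∩ B| = 3; needs |A ∩ B| > 3 — false.
(c) control: |A| = 5, |A ∩ B| = 4; needs |A ∩ B| / |A| > 3/4 — true.
(d) placebo: |A| = 9, |A ∩ B| = 2; needs |A ∩ B| = 2 — true.
(e) treatment: |A| = 7, |A ∩ B| = 6; needs A ⊆ B, i.e. every element of A is in B (|A ∖ B| = 0) — false.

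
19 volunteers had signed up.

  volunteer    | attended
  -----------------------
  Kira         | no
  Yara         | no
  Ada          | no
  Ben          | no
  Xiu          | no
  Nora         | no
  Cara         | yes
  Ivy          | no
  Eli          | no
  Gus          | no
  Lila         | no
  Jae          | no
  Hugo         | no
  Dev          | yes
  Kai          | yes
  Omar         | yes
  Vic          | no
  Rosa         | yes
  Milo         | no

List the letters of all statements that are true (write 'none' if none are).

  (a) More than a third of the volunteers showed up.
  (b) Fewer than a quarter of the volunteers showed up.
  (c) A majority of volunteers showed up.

|A| = 19, |A ∩ B| = 5, |A ∖ B| = 14.
(a) |A ∩ B| / |A| > 1/3: fails.
(b) |A ∩ B| / |A| < 1/4: fails.
(c) |A ∩ B| > |A ∖ B|: fails.

none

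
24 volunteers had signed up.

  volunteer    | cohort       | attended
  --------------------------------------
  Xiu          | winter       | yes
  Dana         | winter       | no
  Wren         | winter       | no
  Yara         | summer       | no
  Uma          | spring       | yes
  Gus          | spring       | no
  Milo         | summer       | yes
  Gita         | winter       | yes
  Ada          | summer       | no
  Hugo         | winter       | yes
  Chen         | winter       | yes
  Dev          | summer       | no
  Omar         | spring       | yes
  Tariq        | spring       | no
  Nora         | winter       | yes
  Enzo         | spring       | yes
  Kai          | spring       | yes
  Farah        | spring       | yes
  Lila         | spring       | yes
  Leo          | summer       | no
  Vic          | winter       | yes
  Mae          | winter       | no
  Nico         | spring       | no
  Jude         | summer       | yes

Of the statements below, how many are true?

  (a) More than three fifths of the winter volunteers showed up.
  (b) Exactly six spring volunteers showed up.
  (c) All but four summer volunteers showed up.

3

(a) winter: |A| = 9, |A ∩ B| = 6; needs |A ∩ B| / |A| > 3/5 — true.
(b) spring: |A| = 9, |A ∩ B| = 6; needs |A ∩ B| = 6 — true.
(c) summer: |A| = 6, |A ∩ B| = 2; needs |A ∖ B| = 4 — true.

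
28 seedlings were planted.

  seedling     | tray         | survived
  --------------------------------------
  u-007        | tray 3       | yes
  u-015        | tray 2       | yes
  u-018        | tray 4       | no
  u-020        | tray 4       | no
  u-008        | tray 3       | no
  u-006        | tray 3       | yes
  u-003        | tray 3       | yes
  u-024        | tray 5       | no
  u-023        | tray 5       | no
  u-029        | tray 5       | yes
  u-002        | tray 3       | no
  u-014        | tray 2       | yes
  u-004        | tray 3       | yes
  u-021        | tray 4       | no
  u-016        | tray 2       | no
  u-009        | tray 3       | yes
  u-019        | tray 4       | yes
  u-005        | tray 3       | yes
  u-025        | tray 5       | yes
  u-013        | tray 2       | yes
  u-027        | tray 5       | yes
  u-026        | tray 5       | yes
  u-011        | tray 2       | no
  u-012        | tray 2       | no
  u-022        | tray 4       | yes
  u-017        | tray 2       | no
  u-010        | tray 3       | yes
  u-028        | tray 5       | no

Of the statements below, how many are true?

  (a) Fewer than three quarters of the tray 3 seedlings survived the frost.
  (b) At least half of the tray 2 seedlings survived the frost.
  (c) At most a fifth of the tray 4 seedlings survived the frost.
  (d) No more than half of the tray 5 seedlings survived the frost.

0

(a) tray 3: |A| = 9, |A ∩ B| = 7; needs |A ∩ B| / |A| < 3/4 — false.
(b) tray 2: |A| = 7, |A ∩ B| = 3; needs |A ∩ B| ≥ |A ∖ B| — false.
(c) tray 4: |A| = 5, |A ∩ B| = 2; needs |A ∩ B| / |A| ≤ 1/5 — false.
(d) tray 5: |A| = 7, |A ∩ B| = 4; needs |A ∩ B| ≤ |A ∖ B| — false.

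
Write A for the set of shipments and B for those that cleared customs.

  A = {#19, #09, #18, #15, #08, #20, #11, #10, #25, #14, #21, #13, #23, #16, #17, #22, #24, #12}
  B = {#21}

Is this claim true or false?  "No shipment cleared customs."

'No shipment cleared customs' holds iff A ∩ B = ∅ (|A ∩ B| = 0).
|A| = 18, |A ∩ B| = 1, |A ∖ B| = 17.
So the statement is false.

False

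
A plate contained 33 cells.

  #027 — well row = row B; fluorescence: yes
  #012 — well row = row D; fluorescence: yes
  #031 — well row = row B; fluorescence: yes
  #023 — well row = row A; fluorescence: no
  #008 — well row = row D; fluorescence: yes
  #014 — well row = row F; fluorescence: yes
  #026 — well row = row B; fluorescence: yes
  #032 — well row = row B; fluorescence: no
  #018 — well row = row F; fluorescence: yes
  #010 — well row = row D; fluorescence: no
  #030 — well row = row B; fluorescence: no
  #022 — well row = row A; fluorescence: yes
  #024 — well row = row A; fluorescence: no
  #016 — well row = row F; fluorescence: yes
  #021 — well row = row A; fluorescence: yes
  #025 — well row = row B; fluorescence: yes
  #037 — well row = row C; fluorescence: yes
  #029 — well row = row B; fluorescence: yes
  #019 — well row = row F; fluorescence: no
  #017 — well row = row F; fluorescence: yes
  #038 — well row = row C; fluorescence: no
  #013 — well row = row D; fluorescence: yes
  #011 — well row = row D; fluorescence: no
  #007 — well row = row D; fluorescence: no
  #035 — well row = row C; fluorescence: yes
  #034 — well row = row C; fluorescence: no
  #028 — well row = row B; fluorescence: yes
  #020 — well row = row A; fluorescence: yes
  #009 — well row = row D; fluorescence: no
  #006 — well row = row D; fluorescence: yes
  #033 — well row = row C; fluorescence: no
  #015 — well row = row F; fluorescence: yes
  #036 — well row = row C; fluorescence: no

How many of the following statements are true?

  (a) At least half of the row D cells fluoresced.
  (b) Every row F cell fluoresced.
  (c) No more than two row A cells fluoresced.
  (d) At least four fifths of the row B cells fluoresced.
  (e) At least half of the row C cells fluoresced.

1

(a) row D: |A| = 8, |A ∩ B| = 4; needs |A ∩ B| ≥ |A ∖ B| — true.
(b) row F: |A| = 6, |A ∩ B| = 5; needs A ⊆ B, i.e. every element of A is in B (|A ∖ B| = 0) — false.
(c) row A: |A| = 5, |A ∩ B| = 3; needs |A ∩ B| ≤ 2 — false.
(d) row B: |A| = 8, |A ∩ B| = 6; needs |A ∩ B| / |A| ≥ 4/5 — false.
(e) row C: |A| = 6, |A ∩ B| = 2; needs |A ∩ B| ≥ |A ∖ B| — false.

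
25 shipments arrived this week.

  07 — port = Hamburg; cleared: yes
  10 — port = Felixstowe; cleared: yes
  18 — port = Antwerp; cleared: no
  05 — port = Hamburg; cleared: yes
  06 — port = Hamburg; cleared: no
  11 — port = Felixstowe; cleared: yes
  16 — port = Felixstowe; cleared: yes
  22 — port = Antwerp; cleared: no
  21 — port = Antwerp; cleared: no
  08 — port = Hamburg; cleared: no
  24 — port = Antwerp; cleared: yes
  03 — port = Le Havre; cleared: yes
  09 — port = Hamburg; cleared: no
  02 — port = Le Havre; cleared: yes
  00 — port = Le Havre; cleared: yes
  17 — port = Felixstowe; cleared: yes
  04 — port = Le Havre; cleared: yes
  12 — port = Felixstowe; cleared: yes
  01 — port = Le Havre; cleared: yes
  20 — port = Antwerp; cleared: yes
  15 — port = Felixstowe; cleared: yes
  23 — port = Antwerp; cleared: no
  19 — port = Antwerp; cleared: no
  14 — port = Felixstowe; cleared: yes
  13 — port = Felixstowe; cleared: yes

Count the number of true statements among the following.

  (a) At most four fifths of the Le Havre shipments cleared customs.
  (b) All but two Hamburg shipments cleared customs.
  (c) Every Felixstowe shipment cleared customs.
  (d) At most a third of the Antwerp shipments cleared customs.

(a) Le Havre: |A| = 5, |A ∩ B| = 5; needs |A ∩ B| / |A| ≤ 4/5 — false.
(b) Hamburg: |A| = 5, |A ∩ B| = 2; needs |A ∖ B| = 2 — false.
(c) Felixstowe: |A| = 8, |A ∩ B| = 8; needs A ⊆ B, i.e. every element of A is in B (|A ∖ B| = 0) — true.
(d) Antwerp: |A| = 7, |A ∩ B| = 2; needs |A ∩ B| / |A| ≤ 1/3 — true.

2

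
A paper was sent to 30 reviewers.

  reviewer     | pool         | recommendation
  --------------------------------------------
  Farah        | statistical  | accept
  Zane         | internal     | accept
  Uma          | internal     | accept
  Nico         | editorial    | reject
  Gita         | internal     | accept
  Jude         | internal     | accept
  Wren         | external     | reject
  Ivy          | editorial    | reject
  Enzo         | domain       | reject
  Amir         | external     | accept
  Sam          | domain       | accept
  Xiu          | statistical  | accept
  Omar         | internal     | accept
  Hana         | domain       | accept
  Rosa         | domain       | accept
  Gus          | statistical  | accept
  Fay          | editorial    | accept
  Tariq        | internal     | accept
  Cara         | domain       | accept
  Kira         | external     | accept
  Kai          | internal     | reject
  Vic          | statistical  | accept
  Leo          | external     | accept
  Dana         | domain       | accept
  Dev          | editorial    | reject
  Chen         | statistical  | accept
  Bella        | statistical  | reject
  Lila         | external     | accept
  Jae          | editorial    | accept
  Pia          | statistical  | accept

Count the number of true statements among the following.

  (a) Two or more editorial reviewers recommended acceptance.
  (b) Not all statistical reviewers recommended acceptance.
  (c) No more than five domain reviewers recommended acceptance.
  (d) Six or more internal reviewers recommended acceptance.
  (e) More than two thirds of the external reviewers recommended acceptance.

5

(a) editorial: |A| = 5, |A ∩ B| = 2; needs |A ∩ B| ≥ 2 — true.
(b) statistical: |A| = 7, |A ∩ B| = 6; needs A ⊄ B (|A ∖ B| ≥ 1) — true.
(c) domain: |A| = 6, |A ∩ B| = 5; needs |A ∩ B| ≤ 5 — true.
(d) internal: |A| = 7, |A ∩ B| = 6; needs |A ∩ B| ≥ 6 — true.
(e) external: |A| = 5, |A ∩ B| = 4; needs |A ∩ B| / |A| > 2/3 — true.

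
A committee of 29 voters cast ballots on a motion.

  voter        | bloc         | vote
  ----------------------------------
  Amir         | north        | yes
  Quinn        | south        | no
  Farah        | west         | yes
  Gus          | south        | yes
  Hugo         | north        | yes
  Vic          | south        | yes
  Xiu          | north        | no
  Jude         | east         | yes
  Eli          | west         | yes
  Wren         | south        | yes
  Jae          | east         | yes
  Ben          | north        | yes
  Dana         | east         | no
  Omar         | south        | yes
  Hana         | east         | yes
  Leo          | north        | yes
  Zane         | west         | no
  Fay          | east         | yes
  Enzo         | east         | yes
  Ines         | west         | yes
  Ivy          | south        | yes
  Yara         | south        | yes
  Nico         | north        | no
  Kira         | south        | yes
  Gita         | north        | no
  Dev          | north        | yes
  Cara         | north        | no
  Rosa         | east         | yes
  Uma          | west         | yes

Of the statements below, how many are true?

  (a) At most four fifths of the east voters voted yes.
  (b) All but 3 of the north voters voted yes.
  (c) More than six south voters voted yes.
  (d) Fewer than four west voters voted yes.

(a) east: |A| = 7, |A ∩ B| = 6; needs |A ∩ B| / |A| ≤ 4/5 — false.
(b) north: |A| = 9, |A ∩ B| = 5; needs |A ∖ B| = 3 — false.
(c) south: |A| = 8, |A ∩ B| = 7; needs |A ∩ B| > 6 — true.
(d) west: |A| = 5, |A ∩ B| = 4; needs |A ∩ B| < 4 — false.

1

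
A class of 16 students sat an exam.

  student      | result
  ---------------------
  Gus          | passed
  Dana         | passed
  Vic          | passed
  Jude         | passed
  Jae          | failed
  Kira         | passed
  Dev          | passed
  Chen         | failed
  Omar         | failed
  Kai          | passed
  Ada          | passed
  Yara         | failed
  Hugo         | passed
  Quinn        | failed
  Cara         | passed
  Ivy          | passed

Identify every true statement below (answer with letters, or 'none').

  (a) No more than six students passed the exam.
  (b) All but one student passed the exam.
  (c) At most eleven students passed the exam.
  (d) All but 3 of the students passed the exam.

(c)

|A| = 16, |A ∩ B| = 11, |A ∖ B| = 5.
(a) |A ∩ B| ≤ 6: fails.
(b) |A ∖ B| = 1: fails.
(c) |A ∩ B| ≤ 11: holds.
(d) |A ∖ B| = 3: fails.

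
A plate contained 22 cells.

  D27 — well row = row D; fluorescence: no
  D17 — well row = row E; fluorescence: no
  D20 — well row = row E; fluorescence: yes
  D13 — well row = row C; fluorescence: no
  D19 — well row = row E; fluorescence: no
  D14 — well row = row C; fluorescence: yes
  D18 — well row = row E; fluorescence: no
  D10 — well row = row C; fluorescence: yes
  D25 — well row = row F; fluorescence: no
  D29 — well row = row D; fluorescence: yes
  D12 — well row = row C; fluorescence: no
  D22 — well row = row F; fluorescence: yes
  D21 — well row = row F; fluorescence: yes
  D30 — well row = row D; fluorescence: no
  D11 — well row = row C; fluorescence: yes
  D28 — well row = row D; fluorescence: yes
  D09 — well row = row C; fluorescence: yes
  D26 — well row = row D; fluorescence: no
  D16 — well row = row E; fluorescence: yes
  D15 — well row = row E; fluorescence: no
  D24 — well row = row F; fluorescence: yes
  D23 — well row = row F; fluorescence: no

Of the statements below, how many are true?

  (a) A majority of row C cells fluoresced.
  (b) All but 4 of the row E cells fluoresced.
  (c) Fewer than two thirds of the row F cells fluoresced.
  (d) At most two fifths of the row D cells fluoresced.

(a) row C: |A| = 6, |A ∩ B| = 4; needs |A ∩ B| > |A ∖ B| — true.
(b) row E: |A| = 6, |A ∩ B| = 2; needs |A ∖ B| = 4 — true.
(c) row F: |A| = 5, |A ∩ B| = 3; needs |A ∩ B| / |A| < 2/3 — true.
(d) row D: |A| = 5, |A ∩ B| = 2; needs |A ∩ B| / |A| ≤ 2/5 — true.

4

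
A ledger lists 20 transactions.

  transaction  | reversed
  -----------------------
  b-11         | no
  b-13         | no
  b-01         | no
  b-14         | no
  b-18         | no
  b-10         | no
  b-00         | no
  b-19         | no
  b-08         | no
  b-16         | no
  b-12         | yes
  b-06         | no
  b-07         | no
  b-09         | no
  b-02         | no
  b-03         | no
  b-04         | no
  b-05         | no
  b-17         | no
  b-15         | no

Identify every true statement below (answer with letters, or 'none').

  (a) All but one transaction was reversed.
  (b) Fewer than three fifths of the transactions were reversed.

|A| = 20, |A ∩ B| = 1, |A ∖ B| = 19.
(a) |A ∖ B| = 1: fails.
(b) |A ∩ B| / |A| < 3/5: holds.

(b)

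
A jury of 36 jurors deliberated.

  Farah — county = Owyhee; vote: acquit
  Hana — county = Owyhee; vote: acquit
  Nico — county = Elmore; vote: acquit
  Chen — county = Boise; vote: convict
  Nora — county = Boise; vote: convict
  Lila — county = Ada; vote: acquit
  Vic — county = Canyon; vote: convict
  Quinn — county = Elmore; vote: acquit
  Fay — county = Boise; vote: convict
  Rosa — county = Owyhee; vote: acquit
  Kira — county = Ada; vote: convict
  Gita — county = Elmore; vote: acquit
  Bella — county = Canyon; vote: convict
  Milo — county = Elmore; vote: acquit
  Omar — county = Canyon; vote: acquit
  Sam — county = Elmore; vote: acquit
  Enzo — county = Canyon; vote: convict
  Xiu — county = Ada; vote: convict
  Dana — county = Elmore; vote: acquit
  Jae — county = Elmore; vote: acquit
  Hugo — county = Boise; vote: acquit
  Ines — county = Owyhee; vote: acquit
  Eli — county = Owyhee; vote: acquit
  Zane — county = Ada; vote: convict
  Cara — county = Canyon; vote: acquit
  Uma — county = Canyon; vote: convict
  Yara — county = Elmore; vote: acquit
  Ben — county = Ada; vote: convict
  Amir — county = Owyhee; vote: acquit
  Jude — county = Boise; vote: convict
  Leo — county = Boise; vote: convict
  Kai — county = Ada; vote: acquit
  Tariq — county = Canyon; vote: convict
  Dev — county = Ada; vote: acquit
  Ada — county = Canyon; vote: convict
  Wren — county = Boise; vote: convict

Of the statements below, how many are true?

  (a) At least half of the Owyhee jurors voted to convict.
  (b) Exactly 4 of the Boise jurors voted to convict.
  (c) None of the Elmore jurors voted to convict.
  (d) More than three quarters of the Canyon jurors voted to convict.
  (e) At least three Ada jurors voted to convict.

(a) Owyhee: |A| = 6, |A ∩ B| = 0; needs |A ∩ B| ≥ |A ∖ B| — false.
(b) Boise: |A| = 7, |A ∩ B| = 6; needs |A ∩ B| = 4 — false.
(c) Elmore: |A| = 8, |A ∩ B| = 0; needs A ∩ B = ∅ (|A ∩ B| = 0) — true.
(d) Canyon: |A| = 8, |A ∩ B| = 6; needs |A ∩ B| / |A| > 3/4 — false.
(e) Ada: |A| = 7, |A ∩ B| = 4; needs |A ∩ B| ≥ 3 — true.

2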